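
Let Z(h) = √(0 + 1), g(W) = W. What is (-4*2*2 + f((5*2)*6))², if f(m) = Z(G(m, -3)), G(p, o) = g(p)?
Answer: 225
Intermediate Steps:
G(p, o) = p
Z(h) = 1 (Z(h) = √1 = 1)
f(m) = 1
(-4*2*2 + f((5*2)*6))² = (-4*2*2 + 1)² = (-8*2 + 1)² = (-16 + 1)² = (-15)² = 225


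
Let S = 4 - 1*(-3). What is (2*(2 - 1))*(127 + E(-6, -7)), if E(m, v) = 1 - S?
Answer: 242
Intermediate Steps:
S = 7 (S = 4 + 3 = 7)
E(m, v) = -6 (E(m, v) = 1 - 1*7 = 1 - 7 = -6)
(2*(2 - 1))*(127 + E(-6, -7)) = (2*(2 - 1))*(127 - 6) = (2*1)*121 = 2*121 = 242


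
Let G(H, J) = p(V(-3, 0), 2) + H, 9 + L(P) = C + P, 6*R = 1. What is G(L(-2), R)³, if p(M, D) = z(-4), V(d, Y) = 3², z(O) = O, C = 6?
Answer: -729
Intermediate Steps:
R = ⅙ (R = (⅙)*1 = ⅙ ≈ 0.16667)
L(P) = -3 + P (L(P) = -9 + (6 + P) = -3 + P)
V(d, Y) = 9
p(M, D) = -4
G(H, J) = -4 + H
G(L(-2), R)³ = (-4 + (-3 - 2))³ = (-4 - 5)³ = (-9)³ = -729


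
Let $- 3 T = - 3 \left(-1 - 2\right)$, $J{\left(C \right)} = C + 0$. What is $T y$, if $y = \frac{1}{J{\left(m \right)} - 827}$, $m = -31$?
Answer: $\frac{1}{286} \approx 0.0034965$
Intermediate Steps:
$J{\left(C \right)} = C$
$y = - \frac{1}{858}$ ($y = \frac{1}{-31 - 827} = \frac{1}{-858} = - \frac{1}{858} \approx -0.0011655$)
$T = -3$ ($T = - \frac{\left(-3\right) \left(-1 - 2\right)}{3} = - \frac{\left(-3\right) \left(-3\right)}{3} = \left(- \frac{1}{3}\right) 9 = -3$)
$T y = \left(-3\right) \left(- \frac{1}{858}\right) = \frac{1}{286}$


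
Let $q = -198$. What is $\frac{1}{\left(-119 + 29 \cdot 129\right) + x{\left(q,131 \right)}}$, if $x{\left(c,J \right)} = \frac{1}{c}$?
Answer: $\frac{198}{717155} \approx 0.00027609$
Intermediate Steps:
$\frac{1}{\left(-119 + 29 \cdot 129\right) + x{\left(q,131 \right)}} = \frac{1}{\left(-119 + 29 \cdot 129\right) + \frac{1}{-198}} = \frac{1}{\left(-119 + 3741\right) - \frac{1}{198}} = \frac{1}{3622 - \frac{1}{198}} = \frac{1}{\frac{717155}{198}} = \frac{198}{717155}$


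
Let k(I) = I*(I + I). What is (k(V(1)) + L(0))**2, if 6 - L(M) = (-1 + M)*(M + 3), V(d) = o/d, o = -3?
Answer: 729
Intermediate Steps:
V(d) = -3/d
k(I) = 2*I**2 (k(I) = I*(2*I) = 2*I**2)
L(M) = 6 - (-1 + M)*(3 + M) (L(M) = 6 - (-1 + M)*(M + 3) = 6 - (-1 + M)*(3 + M))
(k(V(1)) + L(0))**2 = (2*(-3/1)**2 + (9 - 1*0**2 - 2*0))**2 = (2*(-3*1)**2 + (9 - 1*0 + 0))**2 = (2*(-3)**2 + (9 + 0 + 0))**2 = (2*9 + 9)**2 = (18 + 9)**2 = 27**2 = 729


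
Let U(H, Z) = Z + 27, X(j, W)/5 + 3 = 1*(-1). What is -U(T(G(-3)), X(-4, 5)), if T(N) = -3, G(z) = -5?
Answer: -7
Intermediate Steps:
X(j, W) = -20 (X(j, W) = -15 + 5*(1*(-1)) = -15 + 5*(-1) = -15 - 5 = -20)
U(H, Z) = 27 + Z
-U(T(G(-3)), X(-4, 5)) = -(27 - 20) = -1*7 = -7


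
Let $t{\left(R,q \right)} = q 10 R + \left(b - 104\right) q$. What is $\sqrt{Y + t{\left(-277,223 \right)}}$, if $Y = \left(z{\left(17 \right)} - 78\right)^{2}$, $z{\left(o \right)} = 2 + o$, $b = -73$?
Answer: $10 i \sqrt{6537} \approx 808.52 i$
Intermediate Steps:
$t{\left(R,q \right)} = - 177 q + 10 R q$ ($t{\left(R,q \right)} = q 10 R + \left(-73 - 104\right) q = 10 q R + \left(-73 - 104\right) q = 10 R q - 177 q = - 177 q + 10 R q$)
$Y = 3481$ ($Y = \left(\left(2 + 17\right) - 78\right)^{2} = \left(19 - 78\right)^{2} = \left(-59\right)^{2} = 3481$)
$\sqrt{Y + t{\left(-277,223 \right)}} = \sqrt{3481 + 223 \left(-177 + 10 \left(-277\right)\right)} = \sqrt{3481 + 223 \left(-177 - 2770\right)} = \sqrt{3481 + 223 \left(-2947\right)} = \sqrt{3481 - 657181} = \sqrt{-653700} = 10 i \sqrt{6537}$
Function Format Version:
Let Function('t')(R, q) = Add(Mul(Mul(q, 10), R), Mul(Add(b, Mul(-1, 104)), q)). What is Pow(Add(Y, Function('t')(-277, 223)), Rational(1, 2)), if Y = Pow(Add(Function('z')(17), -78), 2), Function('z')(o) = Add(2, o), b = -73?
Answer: Mul(10, I, Pow(6537, Rational(1, 2))) ≈ Mul(808.52, I)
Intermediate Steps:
Function('t')(R, q) = Add(Mul(-177, q), Mul(10, R, q)) (Function('t')(R, q) = Add(Mul(Mul(q, 10), R), Mul(Add(-73, Mul(-1, 104)), q)) = Add(Mul(Mul(10, q), R), Mul(Add(-73, -104), q)) = Add(Mul(10, R, q), Mul(-177, q)) = Add(Mul(-177, q), Mul(10, R, q)))
Y = 3481 (Y = Pow(Add(Add(2, 17), -78), 2) = Pow(Add(19, -78), 2) = Pow(-59, 2) = 3481)
Pow(Add(Y, Function('t')(-277, 223)), Rational(1, 2)) = Pow(Add(3481, Mul(223, Add(-177, Mul(10, -277)))), Rational(1, 2)) = Pow(Add(3481, Mul(223, Add(-177, -2770))), Rational(1, 2)) = Pow(Add(3481, Mul(223, -2947)), Rational(1, 2)) = Pow(Add(3481, -657181), Rational(1, 2)) = Pow(-653700, Rational(1, 2)) = Mul(10, I, Pow(6537, Rational(1, 2)))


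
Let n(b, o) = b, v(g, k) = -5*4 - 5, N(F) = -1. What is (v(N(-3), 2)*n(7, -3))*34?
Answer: -5950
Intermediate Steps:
v(g, k) = -25 (v(g, k) = -20 - 5 = -25)
(v(N(-3), 2)*n(7, -3))*34 = -25*7*34 = -175*34 = -5950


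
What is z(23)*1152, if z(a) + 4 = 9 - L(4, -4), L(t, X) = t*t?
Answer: -12672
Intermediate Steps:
L(t, X) = t²
z(a) = -11 (z(a) = -4 + (9 - 1*4²) = -4 + (9 - 1*16) = -4 + (9 - 16) = -4 - 7 = -11)
z(23)*1152 = -11*1152 = -12672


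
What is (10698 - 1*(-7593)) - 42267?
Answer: -23976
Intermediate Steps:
(10698 - 1*(-7593)) - 42267 = (10698 + 7593) - 42267 = 18291 - 42267 = -23976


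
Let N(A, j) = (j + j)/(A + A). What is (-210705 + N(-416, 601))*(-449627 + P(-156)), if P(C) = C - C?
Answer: 39411551552387/416 ≈ 9.4739e+10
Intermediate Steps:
P(C) = 0
N(A, j) = j/A (N(A, j) = (2*j)/((2*A)) = (2*j)*(1/(2*A)) = j/A)
(-210705 + N(-416, 601))*(-449627 + P(-156)) = (-210705 + 601/(-416))*(-449627 + 0) = (-210705 + 601*(-1/416))*(-449627) = (-210705 - 601/416)*(-449627) = -87653881/416*(-449627) = 39411551552387/416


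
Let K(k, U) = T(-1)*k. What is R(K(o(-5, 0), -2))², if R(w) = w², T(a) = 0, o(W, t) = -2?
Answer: 0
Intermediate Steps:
K(k, U) = 0 (K(k, U) = 0*k = 0)
R(K(o(-5, 0), -2))² = (0²)² = 0² = 0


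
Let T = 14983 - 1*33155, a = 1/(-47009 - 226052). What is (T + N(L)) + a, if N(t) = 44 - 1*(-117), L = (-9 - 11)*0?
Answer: -4918101672/273061 ≈ -18011.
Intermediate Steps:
L = 0 (L = -20*0 = 0)
N(t) = 161 (N(t) = 44 + 117 = 161)
a = -1/273061 (a = 1/(-273061) = -1/273061 ≈ -3.6622e-6)
T = -18172 (T = 14983 - 33155 = -18172)
(T + N(L)) + a = (-18172 + 161) - 1/273061 = -18011 - 1/273061 = -4918101672/273061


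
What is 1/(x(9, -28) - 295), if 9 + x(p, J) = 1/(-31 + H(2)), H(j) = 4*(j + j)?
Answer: -15/4561 ≈ -0.0032888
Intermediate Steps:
H(j) = 8*j (H(j) = 4*(2*j) = 8*j)
x(p, J) = -136/15 (x(p, J) = -9 + 1/(-31 + 8*2) = -9 + 1/(-31 + 16) = -9 + 1/(-15) = -9 - 1/15 = -136/15)
1/(x(9, -28) - 295) = 1/(-136/15 - 295) = 1/(-4561/15) = -15/4561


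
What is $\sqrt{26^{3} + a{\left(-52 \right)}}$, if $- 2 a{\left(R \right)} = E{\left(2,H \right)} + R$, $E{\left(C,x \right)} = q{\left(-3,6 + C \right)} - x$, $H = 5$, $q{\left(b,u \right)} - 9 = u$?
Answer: $2 \sqrt{4399} \approx 132.65$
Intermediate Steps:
$q{\left(b,u \right)} = 9 + u$
$E{\left(C,x \right)} = 15 + C - x$ ($E{\left(C,x \right)} = \left(9 + \left(6 + C\right)\right) - x = \left(15 + C\right) - x = 15 + C - x$)
$a{\left(R \right)} = -6 - \frac{R}{2}$ ($a{\left(R \right)} = - \frac{\left(15 + 2 - 5\right) + R}{2} = - \frac{12 + R}{2} = -6 - \frac{R}{2}$)
$\sqrt{26^{3} + a{\left(-52 \right)}} = \sqrt{26^{3} - -20} = \sqrt{17576 + \left(-6 + 26\right)} = \sqrt{17576 + 20} = \sqrt{17596} = 2 \sqrt{4399}$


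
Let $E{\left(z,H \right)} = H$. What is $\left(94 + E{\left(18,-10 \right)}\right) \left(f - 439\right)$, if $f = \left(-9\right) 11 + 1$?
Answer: $-45108$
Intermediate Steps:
$f = -98$ ($f = -99 + 1 = -98$)
$\left(94 + E{\left(18,-10 \right)}\right) \left(f - 439\right) = \left(94 - 10\right) \left(-98 - 439\right) = 84 \left(-537\right) = -45108$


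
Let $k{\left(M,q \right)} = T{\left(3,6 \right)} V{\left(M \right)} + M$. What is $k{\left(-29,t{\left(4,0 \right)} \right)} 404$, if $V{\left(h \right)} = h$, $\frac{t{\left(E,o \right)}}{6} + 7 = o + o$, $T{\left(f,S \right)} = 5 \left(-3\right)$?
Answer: $164024$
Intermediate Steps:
$T{\left(f,S \right)} = -15$
$t{\left(E,o \right)} = -42 + 12 o$ ($t{\left(E,o \right)} = -42 + 6 \left(o + o\right) = -42 + 6 \cdot 2 o = -42 + 12 o$)
$k{\left(M,q \right)} = - 14 M$ ($k{\left(M,q \right)} = - 15 M + M = - 14 M$)
$k{\left(-29,t{\left(4,0 \right)} \right)} 404 = \left(-14\right) \left(-29\right) 404 = 406 \cdot 404 = 164024$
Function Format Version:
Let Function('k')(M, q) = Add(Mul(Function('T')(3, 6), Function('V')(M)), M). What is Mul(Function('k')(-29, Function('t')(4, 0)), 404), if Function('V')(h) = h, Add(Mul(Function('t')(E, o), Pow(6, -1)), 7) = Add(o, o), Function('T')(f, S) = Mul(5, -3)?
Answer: 164024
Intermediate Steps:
Function('T')(f, S) = -15
Function('t')(E, o) = Add(-42, Mul(12, o)) (Function('t')(E, o) = Add(-42, Mul(6, Add(o, o))) = Add(-42, Mul(6, Mul(2, o))) = Add(-42, Mul(12, o)))
Function('k')(M, q) = Mul(-14, M) (Function('k')(M, q) = Add(Mul(-15, M), M) = Mul(-14, M))
Mul(Function('k')(-29, Function('t')(4, 0)), 404) = Mul(Mul(-14, -29), 404) = Mul(406, 404) = 164024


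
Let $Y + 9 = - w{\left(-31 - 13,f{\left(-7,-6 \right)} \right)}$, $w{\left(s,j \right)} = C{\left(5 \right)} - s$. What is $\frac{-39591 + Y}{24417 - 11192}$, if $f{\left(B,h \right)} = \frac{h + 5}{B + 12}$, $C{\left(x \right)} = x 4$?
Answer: $- \frac{39664}{13225} \approx -2.9992$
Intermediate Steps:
$C{\left(x \right)} = 4 x$
$f{\left(B,h \right)} = \frac{5 + h}{12 + B}$
$w{\left(s,j \right)} = 20 - s$ ($w{\left(s,j \right)} = 4 \cdot 5 - s = 20 - s$)
$Y = -73$ ($Y = -9 - \left(20 - \left(-31 - 13\right)\right) = -9 - \left(20 - -44\right) = -9 - \left(20 + 44\right) = -9 - 64 = -73$)
$\frac{-39591 + Y}{24417 - 11192} = \frac{-39591 - 73}{24417 - 11192} = - \frac{39664}{13225}$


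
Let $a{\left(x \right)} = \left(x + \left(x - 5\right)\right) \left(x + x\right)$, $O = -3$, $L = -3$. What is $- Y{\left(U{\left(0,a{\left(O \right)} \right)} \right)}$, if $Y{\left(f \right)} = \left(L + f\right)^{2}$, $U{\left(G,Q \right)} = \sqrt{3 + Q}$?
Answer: $-78 + 6 \sqrt{69} \approx -28.16$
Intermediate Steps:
$a{\left(x \right)} = 2 x \left(-5 + 2 x\right)$ ($a{\left(x \right)} = \left(x + \left(-5 + x\right)\right) 2 x = \left(-5 + 2 x\right) 2 x = 2 x \left(-5 + 2 x\right)$)
$Y{\left(f \right)} = \left(-3 + f\right)^{2}$
$- Y{\left(U{\left(0,a{\left(O \right)} \right)} \right)} = - \left(-3 + \sqrt{3 + 2 \left(-3\right) \left(-5 + 2 \left(-3\right)\right)}\right)^{2} = - \left(-3 + \sqrt{3 + 2 \left(-3\right) \left(-5 - 6\right)}\right)^{2} = - \left(-3 + \sqrt{3 + 2 \left(-3\right) \left(-11\right)}\right)^{2} = - \left(-3 + \sqrt{3 + 66}\right)^{2} = - \left(-3 + \sqrt{69}\right)^{2}$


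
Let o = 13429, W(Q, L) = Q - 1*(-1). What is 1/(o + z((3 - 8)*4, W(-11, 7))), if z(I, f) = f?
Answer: 1/13419 ≈ 7.4521e-5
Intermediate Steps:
W(Q, L) = 1 + Q (W(Q, L) = Q + 1 = 1 + Q)
1/(o + z((3 - 8)*4, W(-11, 7))) = 1/(13429 + (1 - 11)) = 1/(13429 - 10) = 1/13419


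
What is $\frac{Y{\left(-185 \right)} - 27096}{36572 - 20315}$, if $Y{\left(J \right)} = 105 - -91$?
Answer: $- \frac{26900}{16257} \approx -1.6547$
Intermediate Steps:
$Y{\left(J \right)} = 196$ ($Y{\left(J \right)} = 105 + 91 = 196$)
$\frac{Y{\left(-185 \right)} - 27096}{36572 - 20315} = \frac{196 - 27096}{36572 - 20315} = - \frac{26900}{16257}$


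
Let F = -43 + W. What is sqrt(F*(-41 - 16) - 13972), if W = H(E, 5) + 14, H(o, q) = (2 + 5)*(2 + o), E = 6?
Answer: I*sqrt(15511) ≈ 124.54*I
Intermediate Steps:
H(o, q) = 14 + 7*o (H(o, q) = 7*(2 + o) = 14 + 7*o)
W = 70 (W = (14 + 7*6) + 14 = (14 + 42) + 14 = 56 + 14 = 70)
F = 27 (F = -43 + 70 = 27)
sqrt(F*(-41 - 16) - 13972) = sqrt(27*(-41 - 16) - 13972) = sqrt(27*(-57) - 13972) = sqrt(-1539 - 13972) = sqrt(-15511) = I*sqrt(15511)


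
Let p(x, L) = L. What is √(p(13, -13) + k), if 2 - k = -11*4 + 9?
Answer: 2*√6 ≈ 4.8990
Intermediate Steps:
k = 37 (k = 2 - (-11*4 + 9) = 2 - (-44 + 9) = 2 - 1*(-35) = 2 + 35 = 37)
√(p(13, -13) + k) = √(-13 + 37) = √24 = 2*√6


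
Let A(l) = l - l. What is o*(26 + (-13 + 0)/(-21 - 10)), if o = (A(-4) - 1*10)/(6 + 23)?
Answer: -8190/899 ≈ -9.1101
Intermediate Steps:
A(l) = 0
o = -10/29 (o = (0 - 1*10)/(6 + 23) = (0 - 10)/29 = -10*1/29 = -10/29 ≈ -0.34483)
o*(26 + (-13 + 0)/(-21 - 10)) = -10*(26 + (-13 + 0)/(-21 - 10))/29 = -10*(26 - 13/(-31))/29 = -10*(26 - 13*(-1/31))/29 = -10*(26 + 13/31)/29 = -10/29*819/31 = -8190/899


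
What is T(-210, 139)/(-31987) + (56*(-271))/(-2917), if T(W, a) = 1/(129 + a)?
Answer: 130096499899/25006029172 ≈ 5.2026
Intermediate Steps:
T(-210, 139)/(-31987) + (56*(-271))/(-2917) = 1/((129 + 139)*(-31987)) + (56*(-271))/(-2917) = -1/31987/268 - 15176*(-1/2917) = (1/268)*(-1/31987) + 15176/2917 = -1/8572516 + 15176/2917 = 130096499899/25006029172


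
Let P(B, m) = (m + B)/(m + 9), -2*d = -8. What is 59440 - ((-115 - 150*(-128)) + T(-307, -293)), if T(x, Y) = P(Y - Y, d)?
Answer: 524611/13 ≈ 40355.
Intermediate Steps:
d = 4 (d = -½*(-8) = 4)
P(B, m) = (B + m)/(9 + m)
T(x, Y) = 4/13 (T(x, Y) = ((Y - Y) + 4)/(9 + 4) = (0 + 4)/13 = (1/13)*4 = 4/13)
59440 - ((-115 - 150*(-128)) + T(-307, -293)) = 59440 - ((-115 - 150*(-128)) + 4/13) = 59440 - ((-115 + 19200) + 4/13) = 59440 - (19085 + 4/13) = 59440 - 1*248109/13 = 59440 - 248109/13 = 524611/13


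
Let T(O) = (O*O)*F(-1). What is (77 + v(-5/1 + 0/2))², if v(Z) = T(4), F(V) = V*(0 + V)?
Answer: 8649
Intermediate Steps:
F(V) = V² (F(V) = V*V = V²)
T(O) = O² (T(O) = (O*O)*(-1)² = O²*1 = O²)
v(Z) = 16 (v(Z) = 4² = 16)
(77 + v(-5/1 + 0/2))² = (77 + 16)² = 93² = 8649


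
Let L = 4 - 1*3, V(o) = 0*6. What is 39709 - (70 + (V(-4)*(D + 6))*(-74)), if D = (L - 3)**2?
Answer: 39639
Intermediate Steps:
V(o) = 0
L = 1 (L = 4 - 3 = 1)
D = 4 (D = (1 - 3)**2 = (-2)**2 = 4)
39709 - (70 + (V(-4)*(D + 6))*(-74)) = 39709 - (70 + (0*(4 + 6))*(-74)) = 39709 - (70 + (0*10)*(-74)) = 39709 - (70 + 0*(-74)) = 39709 - (70 + 0) = 39709 - 1*70 = 39709 - 70 = 39639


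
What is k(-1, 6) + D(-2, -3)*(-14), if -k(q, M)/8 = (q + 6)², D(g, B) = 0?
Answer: -200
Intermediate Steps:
k(q, M) = -8*(6 + q)² (k(q, M) = -8*(q + 6)² = -8*(6 + q)²)
k(-1, 6) + D(-2, -3)*(-14) = -8*(6 - 1)² + 0*(-14) = -8*5² + 0 = -8*25 + 0 = -200 + 0 = -200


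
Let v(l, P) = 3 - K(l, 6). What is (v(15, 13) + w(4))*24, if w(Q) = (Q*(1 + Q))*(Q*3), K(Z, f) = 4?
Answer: 5736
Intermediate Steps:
v(l, P) = -1 (v(l, P) = 3 - 1*4 = 3 - 4 = -1)
w(Q) = 3*Q²*(1 + Q) (w(Q) = (Q*(1 + Q))*(3*Q) = 3*Q²*(1 + Q))
(v(15, 13) + w(4))*24 = (-1 + 3*4²*(1 + 4))*24 = (-1 + 3*16*5)*24 = (-1 + 240)*24 = 239*24 = 5736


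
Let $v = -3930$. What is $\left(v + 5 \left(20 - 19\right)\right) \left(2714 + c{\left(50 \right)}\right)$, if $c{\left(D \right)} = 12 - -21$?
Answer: $-10781975$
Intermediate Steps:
$c{\left(D \right)} = 33$ ($c{\left(D \right)} = 12 + 21 = 33$)
$\left(v + 5 \left(20 - 19\right)\right) \left(2714 + c{\left(50 \right)}\right) = \left(-3930 + 5 \left(20 - 19\right)\right) \left(2714 + 33\right) = \left(-3930 + 5 \left(20 - 19\right)\right) 2747 = \left(-3930 + 5 \cdot 1\right) 2747 = \left(-3930 + 5\right) 2747 = \left(-3925\right) 2747 = -10781975$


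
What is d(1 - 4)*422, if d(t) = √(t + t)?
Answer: 422*I*√6 ≈ 1033.7*I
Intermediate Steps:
d(t) = √2*√t (d(t) = √(2*t) = √2*√t)
d(1 - 4)*422 = (√2*√(1 - 4))*422 = (√2*√(-3))*422 = (√2*(I*√3))*422 = (I*√6)*422 = 422*I*√6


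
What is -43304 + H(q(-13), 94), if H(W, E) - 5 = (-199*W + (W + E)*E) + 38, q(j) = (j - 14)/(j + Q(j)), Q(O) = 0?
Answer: -450360/13 ≈ -34643.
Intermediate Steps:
q(j) = (-14 + j)/j (q(j) = (j - 14)/(j + 0) = (-14 + j)/j)
H(W, E) = 43 - 199*W + E*(E + W) (H(W, E) = 5 + ((-199*W + (W + E)*E) + 38) = 5 + ((-199*W + (E + W)*E) + 38) = 5 + ((-199*W + E*(E + W)) + 38) = 5 + (38 - 199*W + E*(E + W)) = 43 - 199*W + E*(E + W))
-43304 + H(q(-13), 94) = -43304 + (43 + 94² - 199*(-14 - 13)/(-13) + 94*((-14 - 13)/(-13))) = -43304 + (43 + 8836 - (-199)*(-27)/13 + 94*(-1/13*(-27))) = -43304 + (43 + 8836 - 199*27/13 + 94*(27/13)) = -43304 + (43 + 8836 - 5373/13 + 2538/13) = -43304 + 112592/13 = -450360/13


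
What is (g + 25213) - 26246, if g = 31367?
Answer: 30334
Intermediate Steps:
(g + 25213) - 26246 = (31367 + 25213) - 26246 = 56580 - 26246 = 30334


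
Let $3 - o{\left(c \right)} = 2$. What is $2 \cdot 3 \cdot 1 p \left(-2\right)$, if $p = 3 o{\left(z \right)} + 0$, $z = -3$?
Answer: $-36$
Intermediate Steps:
$o{\left(c \right)} = 1$ ($o{\left(c \right)} = 3 - 2 = 1$)
$p = 3$ ($p = 3 \cdot 1 + 0 = 3 + 0 = 3$)
$2 \cdot 3 \cdot 1 p \left(-2\right) = 2 \cdot 3 \cdot 1 \cdot 3 \left(-2\right) = 6 \cdot 1 \cdot 3 \left(-2\right) = 6 \cdot 3 \left(-2\right) = 18 \left(-2\right) = -36$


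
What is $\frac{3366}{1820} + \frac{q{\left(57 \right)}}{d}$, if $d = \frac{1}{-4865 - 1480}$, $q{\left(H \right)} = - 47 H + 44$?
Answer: $\frac{15214359933}{910} \approx 1.6719 \cdot 10^{7}$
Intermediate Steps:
$q{\left(H \right)} = 44 - 47 H$
$d = - \frac{1}{6345}$ ($d = \frac{1}{-6345} = - \frac{1}{6345} \approx -0.0001576$)
$\frac{3366}{1820} + \frac{q{\left(57 \right)}}{d} = \frac{3366}{1820} + \frac{44 - 2679}{- \frac{1}{6345}} = 3366 \cdot \frac{1}{1820} + \left(44 - 2679\right) \left(-6345\right) = \frac{1683}{910} - -16719075 = \frac{1683}{910} + 16719075 = \frac{15214359933}{910}$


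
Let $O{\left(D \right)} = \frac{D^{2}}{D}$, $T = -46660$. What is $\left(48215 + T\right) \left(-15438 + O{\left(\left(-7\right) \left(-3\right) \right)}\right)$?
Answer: $-23973435$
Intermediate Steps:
$O{\left(D \right)} = D$
$\left(48215 + T\right) \left(-15438 + O{\left(\left(-7\right) \left(-3\right) \right)}\right) = \left(48215 - 46660\right) \left(-15438 - -21\right) = 1555 \left(-15438 + 21\right) = 1555 \left(-15417\right) = -23973435$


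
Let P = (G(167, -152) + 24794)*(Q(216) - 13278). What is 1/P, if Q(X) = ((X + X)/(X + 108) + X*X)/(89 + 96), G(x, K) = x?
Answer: -555/180451006598 ≈ -3.0756e-9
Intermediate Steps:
Q(X) = X²/185 + 2*X/(185*(108 + X)) (Q(X) = ((2*X)/(108 + X) + X²)/185 = (2*X/(108 + X) + X²)*(1/185) = (X² + 2*X/(108 + X))*(1/185) = X²/185 + 2*X/(185*(108 + X)))
P = -180451006598/555 (P = (167 + 24794)*((1/185)*216*(2 + 216² + 108*216)/(108 + 216) - 13278) = 24961*((1/185)*216*(2 + 46656 + 23328)/324 - 13278) = 24961*((1/185)*216*(1/324)*69986 - 13278) = 24961*(139972/555 - 13278) = 24961*(-7229318/555) = -180451006598/555 ≈ -3.2514e+8)
1/P = 1/(-180451006598/555) = -555/180451006598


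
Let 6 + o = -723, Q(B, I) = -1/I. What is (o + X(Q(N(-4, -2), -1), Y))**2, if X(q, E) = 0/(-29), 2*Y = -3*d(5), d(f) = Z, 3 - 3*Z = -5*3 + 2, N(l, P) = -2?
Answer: 531441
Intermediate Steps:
Z = 16/3 (Z = 1 - (-5*3 + 2)/3 = 1 - (-15 + 2)/3 = 1 - 1/3*(-13) = 1 + 13/3 = 16/3 ≈ 5.3333)
d(f) = 16/3
Y = -8 (Y = (-3*16/3)/2 = (1/2)*(-16) = -8)
X(q, E) = 0 (X(q, E) = 0*(-1/29) = 0)
o = -729 (o = -6 - 723 = -729)
(o + X(Q(N(-4, -2), -1), Y))**2 = (-729 + 0)**2 = (-729)**2 = 531441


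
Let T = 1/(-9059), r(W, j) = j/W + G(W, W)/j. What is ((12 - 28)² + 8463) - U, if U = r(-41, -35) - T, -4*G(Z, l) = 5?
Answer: 90666012921/10399732 ≈ 8718.1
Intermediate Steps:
G(Z, l) = -5/4 (G(Z, l) = -¼*5 = -5/4)
r(W, j) = -5/(4*j) + j/W (r(W, j) = j/W - 5/(4*j) = -5/(4*j) + j/W)
T = -1/9059 ≈ -0.00011039
U = 9250387/10399732 (U = (-5/4/(-35) - 35/(-41)) - 1*(-1/9059) = (-5/4*(-1/35) - 35*(-1/41)) + 1/9059 = (1/28 + 35/41) + 1/9059 = 1021/1148 + 1/9059 = 9250387/10399732 ≈ 0.88948)
((12 - 28)² + 8463) - U = ((12 - 28)² + 8463) - 1*9250387/10399732 = ((-16)² + 8463) - 9250387/10399732 = (256 + 8463) - 9250387/10399732 = 8719 - 9250387/10399732 = 90666012921/10399732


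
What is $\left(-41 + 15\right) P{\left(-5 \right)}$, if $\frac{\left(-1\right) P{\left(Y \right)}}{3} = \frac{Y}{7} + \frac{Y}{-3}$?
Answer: $\frac{520}{7} \approx 74.286$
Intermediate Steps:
$P{\left(Y \right)} = \frac{4 Y}{7}$ ($P{\left(Y \right)} = - 3 \left(\frac{Y}{7} + \frac{Y}{-3}\right) = - 3 \left(Y \frac{1}{7} + Y \left(- \frac{1}{3}\right)\right) = - 3 \left(\frac{Y}{7} - \frac{Y}{3}\right) = - 3 \left(- \frac{4 Y}{21}\right) = \frac{4 Y}{7}$)
$\left(-41 + 15\right) P{\left(-5 \right)} = \left(-41 + 15\right) \frac{4}{7} \left(-5\right) = \left(-26\right) \left(- \frac{20}{7}\right) = \frac{520}{7}$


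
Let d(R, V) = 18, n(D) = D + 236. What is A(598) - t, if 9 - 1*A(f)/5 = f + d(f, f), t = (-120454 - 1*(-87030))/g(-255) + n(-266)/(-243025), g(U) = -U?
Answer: -7198410527/2478855 ≈ -2903.9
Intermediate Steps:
n(D) = 236 + D
t = -324914398/2478855 (t = (-120454 - 1*(-87030))/((-1*(-255))) + (236 - 266)/(-243025) = (-120454 + 87030)/255 - 30*(-1/243025) = -33424*1/255 + 6/48605 = -33424/255 + 6/48605 = -324914398/2478855 ≈ -131.07)
A(f) = -45 - 5*f (A(f) = 45 - 5*(f + 18) = 45 - 5*(18 + f) = 45 + (-90 - 5*f) = -45 - 5*f)
A(598) - t = (-45 - 5*598) - 1*(-324914398/2478855) = (-45 - 2990) + 324914398/2478855 = -3035 + 324914398/2478855 = -7198410527/2478855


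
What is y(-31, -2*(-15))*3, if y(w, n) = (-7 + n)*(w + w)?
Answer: -4278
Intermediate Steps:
y(w, n) = 2*w*(-7 + n) (y(w, n) = (-7 + n)*(2*w) = 2*w*(-7 + n))
y(-31, -2*(-15))*3 = (2*(-31)*(-7 - 2*(-15)))*3 = (2*(-31)*(-7 + 30))*3 = (2*(-31)*23)*3 = -1426*3 = -4278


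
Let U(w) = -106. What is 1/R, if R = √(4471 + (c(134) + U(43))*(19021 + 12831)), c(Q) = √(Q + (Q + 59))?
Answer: -I/√(3371841 - 31852*√327) ≈ -0.00059806*I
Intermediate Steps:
c(Q) = √(59 + 2*Q) (c(Q) = √(Q + (59 + Q)) = √(59 + 2*Q))
R = √(-3371841 + 31852*√327) (R = √(4471 + (√(59 + 2*134) - 106)*(19021 + 12831)) = √(4471 + (√(59 + 268) - 106)*31852) = √(4471 + (√327 - 106)*31852) = √(4471 + (-106 + √327)*31852) = √(4471 + (-3376312 + 31852*√327)) = √(-3371841 + 31852*√327) ≈ 1672.1*I)
1/R = 1/(√(-3371841 + 31852*√327)) = (-3371841 + 31852*√327)^(-½)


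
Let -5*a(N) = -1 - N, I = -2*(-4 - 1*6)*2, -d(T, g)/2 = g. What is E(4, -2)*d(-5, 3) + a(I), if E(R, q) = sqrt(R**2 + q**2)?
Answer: 41/5 - 12*sqrt(5) ≈ -18.633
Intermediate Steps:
d(T, g) = -2*g
I = 40 (I = -2*(-4 - 6)*2 = -2*(-10)*2 = 20*2 = 40)
a(N) = 1/5 + N/5 (a(N) = -(-1 - N)/5 = 1/5 + N/5)
E(4, -2)*d(-5, 3) + a(I) = sqrt(4**2 + (-2)**2)*(-2*3) + (1/5 + (1/5)*40) = sqrt(16 + 4)*(-6) + (1/5 + 8) = sqrt(20)*(-6) + 41/5 = (2*sqrt(5))*(-6) + 41/5 = -12*sqrt(5) + 41/5 = 41/5 - 12*sqrt(5)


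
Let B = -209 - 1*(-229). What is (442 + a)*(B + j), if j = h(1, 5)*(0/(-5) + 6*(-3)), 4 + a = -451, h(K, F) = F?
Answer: 910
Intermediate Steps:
a = -455 (a = -4 - 451 = -455)
B = 20 (B = -209 + 229 = 20)
j = -90 (j = 5*(0/(-5) + 6*(-3)) = 5*(0*(-1/5) - 18) = 5*(0 - 18) = 5*(-18) = -90)
(442 + a)*(B + j) = (442 - 455)*(20 - 90) = -13*(-70) = 910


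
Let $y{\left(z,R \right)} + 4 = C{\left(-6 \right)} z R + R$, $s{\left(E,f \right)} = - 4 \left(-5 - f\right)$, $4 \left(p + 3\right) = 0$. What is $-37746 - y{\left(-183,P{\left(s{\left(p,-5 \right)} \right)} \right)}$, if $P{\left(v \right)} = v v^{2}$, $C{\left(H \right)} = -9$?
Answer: $-37742$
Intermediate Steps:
$p = -3$ ($p = -3 + \frac{1}{4} \cdot 0 = -3 + 0 = -3$)
$s{\left(E,f \right)} = 20 + 4 f$
$P{\left(v \right)} = v^{3}$
$y{\left(z,R \right)} = -4 + R - 9 R z$ ($y{\left(z,R \right)} = -4 + \left(- 9 z R + R\right) = -4 - \left(- R + 9 R z\right) = -4 + R - 9 R z$)
$-37746 - y{\left(-183,P{\left(s{\left(p,-5 \right)} \right)} \right)} = -37746 - \left(-4 + \left(20 + 4 \left(-5\right)\right)^{3} - 9 \left(20 + 4 \left(-5\right)\right)^{3} \left(-183\right)\right) = -37746 - \left(-4 + \left(20 - 20\right)^{3} - 9 \left(20 - 20\right)^{3} \left(-183\right)\right) = -37746 - \left(-4 + 0^{3} - 9 \cdot 0^{3} \left(-183\right)\right) = -37746 - \left(-4 + 0 - 0 \left(-183\right)\right) = -37746 - \left(-4 + 0 + 0\right) = -37746 - -4 = -37746 + 4 = -37742$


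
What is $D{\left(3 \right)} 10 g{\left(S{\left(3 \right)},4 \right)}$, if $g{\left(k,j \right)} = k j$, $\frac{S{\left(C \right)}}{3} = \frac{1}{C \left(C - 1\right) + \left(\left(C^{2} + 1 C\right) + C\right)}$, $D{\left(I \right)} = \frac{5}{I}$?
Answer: $\frac{200}{21} \approx 9.5238$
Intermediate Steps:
$S{\left(C \right)} = \frac{3}{C^{2} + 2 C + C \left(-1 + C\right)}$ ($S{\left(C \right)} = \frac{3}{C \left(C - 1\right) + \left(\left(C^{2} + 1 C\right) + C\right)} = \frac{3}{C \left(-1 + C\right) + \left(\left(C^{2} + C\right) + C\right)} = \frac{3}{C \left(-1 + C\right) + \left(\left(C + C^{2}\right) + C\right)} = \frac{3}{C \left(-1 + C\right) + \left(C^{2} + 2 C\right)} = \frac{3}{C^{2} + 2 C + C \left(-1 + C\right)}$)
$g{\left(k,j \right)} = j k$
$D{\left(3 \right)} 10 g{\left(S{\left(3 \right)},4 \right)} = \frac{5}{3} \cdot 10 \cdot 4 \frac{3}{3 \left(1 + 2 \cdot 3\right)} = 5 \cdot \frac{1}{3} \cdot 10 \cdot 4 \cdot 3 \cdot \frac{1}{3} \frac{1}{1 + 6} = \frac{5}{3} \cdot 10 \cdot 4 \cdot 3 \cdot \frac{1}{3} \cdot \frac{1}{7} = \frac{50 \cdot 4 \cdot 3 \cdot \frac{1}{3} \cdot \frac{1}{7}}{3} = \frac{50 \cdot 4 \cdot \frac{1}{7}}{3} = \frac{50}{3} \cdot \frac{4}{7} = \frac{200}{21}$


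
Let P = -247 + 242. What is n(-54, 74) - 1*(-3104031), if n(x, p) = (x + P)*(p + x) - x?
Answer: 3102905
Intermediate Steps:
P = -5
n(x, p) = -x + (-5 + x)*(p + x) (n(x, p) = (x - 5)*(p + x) - x = (-5 + x)*(p + x) - x = -x + (-5 + x)*(p + x))
n(-54, 74) - 1*(-3104031) = ((-54)² - 6*(-54) - 5*74 + 74*(-54)) - 1*(-3104031) = (2916 + 324 - 370 - 3996) + 3104031 = -1126 + 3104031 = 3102905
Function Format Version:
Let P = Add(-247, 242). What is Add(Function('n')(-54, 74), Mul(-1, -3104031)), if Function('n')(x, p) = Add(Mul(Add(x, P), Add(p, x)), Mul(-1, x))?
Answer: 3102905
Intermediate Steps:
P = -5
Function('n')(x, p) = Add(Mul(-1, x), Mul(Add(-5, x), Add(p, x))) (Function('n')(x, p) = Add(Mul(Add(x, -5), Add(p, x)), Mul(-1, x)) = Add(Mul(Add(-5, x), Add(p, x)), Mul(-1, x)) = Add(Mul(-1, x), Mul(Add(-5, x), Add(p, x))))
Add(Function('n')(-54, 74), Mul(-1, -3104031)) = Add(Add(Pow(-54, 2), Mul(-6, -54), Mul(-5, 74), Mul(74, -54)), Mul(-1, -3104031)) = Add(Add(2916, 324, -370, -3996), 3104031) = Add(-1126, 3104031) = 3102905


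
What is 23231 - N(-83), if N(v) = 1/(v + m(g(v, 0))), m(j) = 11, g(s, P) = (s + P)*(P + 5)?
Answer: 1672633/72 ≈ 23231.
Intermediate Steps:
g(s, P) = (5 + P)*(P + s) (g(s, P) = (P + s)*(5 + P) = (5 + P)*(P + s))
N(v) = 1/(11 + v) (N(v) = 1/(v + 11) = 1/(11 + v))
23231 - N(-83) = 23231 - 1/(11 - 83) = 23231 - 1/(-72) = 23231 - 1*(-1/72) = 23231 + 1/72 = 1672633/72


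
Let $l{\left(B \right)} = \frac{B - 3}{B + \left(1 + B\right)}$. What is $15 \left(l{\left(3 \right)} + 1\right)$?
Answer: $15$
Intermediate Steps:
$l{\left(B \right)} = \frac{-3 + B}{1 + 2 B}$
$15 \left(l{\left(3 \right)} + 1\right) = 15 \left(\frac{-3 + 3}{1 + 2 \cdot 3} + 1\right) = 15 \left(\frac{1}{1 + 6} \cdot 0 + 1\right) = 15 \left(\frac{1}{7} \cdot 0 + 1\right) = 15 \left(0 + 1\right) = 15 \cdot 1 = 15$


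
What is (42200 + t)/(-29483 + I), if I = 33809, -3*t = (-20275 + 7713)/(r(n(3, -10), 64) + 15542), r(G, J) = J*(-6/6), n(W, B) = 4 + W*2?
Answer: 979763681/100436742 ≈ 9.7550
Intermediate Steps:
n(W, B) = 4 + 2*W
r(G, J) = -J (r(G, J) = J*(-6*1/6) = J*(-1) = -J)
t = 6281/23217 (t = -(-20275 + 7713)/(3*(-1*64 + 15542)) = -(-12562)/(3*(-64 + 15542)) = -(-12562)/(3*15478) = -1/3*(-6281/7739) = 6281/23217 ≈ 0.27053)
(42200 + t)/(-29483 + I) = (42200 + 6281/23217)/(-29483 + 33809) = (979763681/23217)/4326 = (979763681/23217)*(1/4326) = 979763681/100436742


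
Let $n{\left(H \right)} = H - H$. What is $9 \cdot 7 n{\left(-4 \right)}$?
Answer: $0$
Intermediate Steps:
$n{\left(H \right)} = 0$
$9 \cdot 7 n{\left(-4 \right)} = 9 \cdot 7 \cdot 0 = 63 \cdot 0 = 0$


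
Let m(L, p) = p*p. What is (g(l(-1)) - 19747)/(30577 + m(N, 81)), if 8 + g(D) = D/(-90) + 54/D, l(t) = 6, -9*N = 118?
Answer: -296191/557070 ≈ -0.53169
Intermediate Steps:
N = -118/9 (N = -1/9*118 = -118/9 ≈ -13.111)
m(L, p) = p**2
g(D) = -8 + 54/D - D/90 (g(D) = -8 + (D/(-90) + 54/D) = -8 + (D*(-1/90) + 54/D) = -8 + (-D/90 + 54/D) = -8 + (54/D - D/90) = -8 + 54/D - D/90)
(g(l(-1)) - 19747)/(30577 + m(N, 81)) = ((-8 + 54/6 - 1/90*6) - 19747)/(30577 + 81**2) = ((-8 + 54*(1/6) - 1/15) - 19747)/(30577 + 6561) = ((-8 + 9 - 1/15) - 19747)/37138 = (14/15 - 19747)*(1/37138) = -296191/15*1/37138 = -296191/557070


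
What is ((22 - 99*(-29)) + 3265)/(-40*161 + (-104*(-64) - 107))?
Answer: 6158/109 ≈ 56.495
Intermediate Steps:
((22 - 99*(-29)) + 3265)/(-40*161 + (-104*(-64) - 107)) = ((22 + 2871) + 3265)/(-6440 + (6656 - 107)) = (2893 + 3265)/(-6440 + 6549) = 6158/109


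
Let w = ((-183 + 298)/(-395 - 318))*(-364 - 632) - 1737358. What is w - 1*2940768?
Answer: -145016926/31 ≈ -4.6780e+6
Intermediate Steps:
w = -53853118/31 (w = (115/(-713))*(-996) - 1737358 = (115*(-1/713))*(-996) - 1737358 = -5/31*(-996) - 1737358 = 4980/31 - 1737358 = -53853118/31 ≈ -1.7372e+6)
w - 1*2940768 = -53853118/31 - 1*2940768 = -53853118/31 - 2940768 = -145016926/31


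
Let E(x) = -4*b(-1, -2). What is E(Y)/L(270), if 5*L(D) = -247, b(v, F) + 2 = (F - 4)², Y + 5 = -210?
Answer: 680/247 ≈ 2.7530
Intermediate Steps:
Y = -215 (Y = -5 - 210 = -215)
b(v, F) = -2 + (-4 + F)² (b(v, F) = -2 + (F - 4)² = -2 + (-4 + F)²)
L(D) = -247/5 (L(D) = (⅕)*(-247) = -247/5)
E(x) = -136 (E(x) = -4*(-2 + (-4 - 2)²) = -4*(-2 + (-6)²) = -4*(-2 + 36) = -4*34 = -136)
E(Y)/L(270) = -136/(-247/5) = -136*(-5/247) = 680/247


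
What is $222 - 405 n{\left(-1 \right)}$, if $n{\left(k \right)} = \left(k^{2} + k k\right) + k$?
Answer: $-183$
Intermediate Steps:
$n{\left(k \right)} = k + 2 k^{2}$ ($n{\left(k \right)} = \left(k^{2} + k^{2}\right) + k = 2 k^{2} + k = k + 2 k^{2}$)
$222 - 405 n{\left(-1 \right)} = 222 - 405 \left(- (1 + 2 \left(-1\right))\right) = 222 - 405 \left(- (1 - 2)\right) = 222 - 405 \left(\left(-1\right) \left(-1\right)\right) = 222 - 405 = -183$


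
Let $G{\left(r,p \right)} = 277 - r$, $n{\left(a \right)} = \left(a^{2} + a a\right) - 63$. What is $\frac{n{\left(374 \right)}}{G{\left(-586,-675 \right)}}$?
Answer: $\frac{279689}{863} \approx 324.09$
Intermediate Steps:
$n{\left(a \right)} = -63 + 2 a^{2}$ ($n{\left(a \right)} = \left(a^{2} + a^{2}\right) - 63 = 2 a^{2} - 63 = -63 + 2 a^{2}$)
$\frac{n{\left(374 \right)}}{G{\left(-586,-675 \right)}} = \frac{-63 + 2 \cdot 374^{2}}{277 - -586} = \frac{-63 + 2 \cdot 139876}{277 + 586} = \frac{-63 + 279752}{863} = 279689 \cdot \frac{1}{863} = \frac{279689}{863}$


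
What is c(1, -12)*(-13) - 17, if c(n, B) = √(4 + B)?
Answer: -17 - 26*I*√2 ≈ -17.0 - 36.77*I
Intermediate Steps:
c(1, -12)*(-13) - 17 = √(4 - 12)*(-13) - 17 = √(-8)*(-13) - 17 = (2*I*√2)*(-13) - 17 = -26*I*√2 - 17 = -17 - 26*I*√2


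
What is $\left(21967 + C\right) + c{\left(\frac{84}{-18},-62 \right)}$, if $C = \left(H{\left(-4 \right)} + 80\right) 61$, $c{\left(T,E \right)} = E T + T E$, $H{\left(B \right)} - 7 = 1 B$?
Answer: $\frac{82826}{3} \approx 27609.0$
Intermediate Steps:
$H{\left(B \right)} = 7 + B$ ($H{\left(B \right)} = 7 + 1 B = 7 + B$)
$c{\left(T,E \right)} = 2 E T$ ($c{\left(T,E \right)} = E T + E T = 2 E T$)
$C = 5063$ ($C = \left(\left(7 - 4\right) + 80\right) 61 = \left(3 + 80\right) 61 = 83 \cdot 61 = 5063$)
$\left(21967 + C\right) + c{\left(\frac{84}{-18},-62 \right)} = \left(21967 + 5063\right) + 2 \left(-62\right) \frac{84}{-18} = 27030 + 2 \left(-62\right) 84 \left(- \frac{1}{18}\right) = 27030 + 2 \left(-62\right) \left(- \frac{14}{3}\right) = 27030 + \frac{1736}{3} = \frac{82826}{3}$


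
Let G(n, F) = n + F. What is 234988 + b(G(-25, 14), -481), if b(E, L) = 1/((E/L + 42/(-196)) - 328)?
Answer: 519333107774/2210041 ≈ 2.3499e+5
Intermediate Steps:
G(n, F) = F + n
b(E, L) = 1/(-4595/14 + E/L) (b(E, L) = 1/((E/L + 42*(-1/196)) - 328) = 1/((E/L - 3/14) - 328) = 1/((-3/14 + E/L) - 328) = 1/(-4595/14 + E/L))
234988 + b(G(-25, 14), -481) = 234988 + 14*(-481)/(-4595*(-481) + 14*(14 - 25)) = 234988 + 14*(-481)/(2210195 + 14*(-11)) = 234988 + 14*(-481)/(2210195 - 154) = 234988 + 14*(-481)/2210041 = 234988 + 14*(-481)*(1/2210041) = 234988 - 6734/2210041 = 519333107774/2210041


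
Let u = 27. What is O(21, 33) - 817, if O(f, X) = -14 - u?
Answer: -858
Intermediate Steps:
O(f, X) = -41 (O(f, X) = -14 - 1*27 = -14 - 27 = -41)
O(21, 33) - 817 = -41 - 817 = -858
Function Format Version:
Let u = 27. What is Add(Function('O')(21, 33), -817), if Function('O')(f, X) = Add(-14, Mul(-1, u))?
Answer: -858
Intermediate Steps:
Function('O')(f, X) = -41 (Function('O')(f, X) = Add(-14, Mul(-1, 27)) = Add(-14, -27) = -41)
Add(Function('O')(21, 33), -817) = Add(-41, -817) = -858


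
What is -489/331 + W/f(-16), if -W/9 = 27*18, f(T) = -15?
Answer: 480153/1655 ≈ 290.12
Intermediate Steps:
W = -4374 (W = -243*18 = -9*486 = -4374)
-489/331 + W/f(-16) = -489/331 - 4374/(-15) = -489*1/331 - 4374*(-1/15) = -489/331 + 1458/5 = 480153/1655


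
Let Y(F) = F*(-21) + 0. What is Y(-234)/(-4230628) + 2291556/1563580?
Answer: 1210879693131/826865666030 ≈ 1.4644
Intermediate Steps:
Y(F) = -21*F (Y(F) = -21*F + 0 = -21*F)
Y(-234)/(-4230628) + 2291556/1563580 = -21*(-234)/(-4230628) + 2291556/1563580 = 4914*(-1/4230628) + 2291556*(1/1563580) = -2457/2115314 + 572889/390895 = 1210879693131/826865666030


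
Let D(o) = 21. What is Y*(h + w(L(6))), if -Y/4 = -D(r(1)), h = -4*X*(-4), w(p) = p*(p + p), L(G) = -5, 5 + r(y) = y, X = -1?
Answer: 2856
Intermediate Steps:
r(y) = -5 + y
w(p) = 2*p² (w(p) = p*(2*p) = 2*p²)
h = -16 (h = -(-4)*(-4) = -4*4 = -16)
Y = 84 (Y = -(-4)*21 = -4*(-21) = 84)
Y*(h + w(L(6))) = 84*(-16 + 2*(-5)²) = 84*(-16 + 2*25) = 84*(-16 + 50) = 84*34 = 2856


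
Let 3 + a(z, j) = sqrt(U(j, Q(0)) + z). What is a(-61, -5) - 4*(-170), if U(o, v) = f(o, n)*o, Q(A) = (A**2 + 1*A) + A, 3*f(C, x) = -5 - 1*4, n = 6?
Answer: 677 + I*sqrt(46) ≈ 677.0 + 6.7823*I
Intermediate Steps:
f(C, x) = -3 (f(C, x) = (-5 - 1*4)/3 = (-5 - 4)/3 = (1/3)*(-9) = -3)
Q(A) = A**2 + 2*A (Q(A) = (A**2 + A) + A = (A + A**2) + A = A**2 + 2*A)
U(o, v) = -3*o
a(z, j) = -3 + sqrt(z - 3*j) (a(z, j) = -3 + sqrt(-3*j + z) = -3 + sqrt(z - 3*j))
a(-61, -5) - 4*(-170) = (-3 + sqrt(-61 - 3*(-5))) - 4*(-170) = (-3 + sqrt(-61 + 15)) - 1*(-680) = (-3 + sqrt(-46)) + 680 = (-3 + I*sqrt(46)) + 680 = 677 + I*sqrt(46)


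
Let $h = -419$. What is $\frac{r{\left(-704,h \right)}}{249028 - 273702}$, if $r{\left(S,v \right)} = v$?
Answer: $\frac{419}{24674} \approx 0.016981$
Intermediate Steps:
$\frac{r{\left(-704,h \right)}}{249028 - 273702} = - \frac{419}{249028 - 273702} = - \frac{419}{-24674} = \left(-419\right) \left(- \frac{1}{24674}\right) = \frac{419}{24674}$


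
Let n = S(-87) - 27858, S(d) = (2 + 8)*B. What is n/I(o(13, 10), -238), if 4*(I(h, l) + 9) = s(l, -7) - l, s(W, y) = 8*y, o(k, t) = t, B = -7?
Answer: -55856/73 ≈ -765.15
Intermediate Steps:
S(d) = -70 (S(d) = (2 + 8)*(-7) = 10*(-7) = -70)
I(h, l) = -23 - l/4 (I(h, l) = -9 + (8*(-7) - l)/4 = -9 + (-56 - l)/4 = -9 + (-14 - l/4) = -23 - l/4)
n = -27928 (n = -70 - 27858 = -27928)
n/I(o(13, 10), -238) = -27928/(-23 - 1/4*(-238)) = -27928/(-23 + 119/2) = -27928/73/2 = -27928*2/73 = -55856/73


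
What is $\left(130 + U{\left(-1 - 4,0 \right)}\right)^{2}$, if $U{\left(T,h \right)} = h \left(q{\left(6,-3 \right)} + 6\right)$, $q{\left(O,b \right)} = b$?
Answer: $16900$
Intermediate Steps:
$U{\left(T,h \right)} = 3 h$ ($U{\left(T,h \right)} = h \left(-3 + 6\right) = h 3 = 3 h$)
$\left(130 + U{\left(-1 - 4,0 \right)}\right)^{2} = \left(130 + 3 \cdot 0\right)^{2} = \left(130 + 0\right)^{2} = 130^{2} = 16900$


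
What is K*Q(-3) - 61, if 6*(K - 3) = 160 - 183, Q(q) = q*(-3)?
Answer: -137/2 ≈ -68.500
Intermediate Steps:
Q(q) = -3*q
K = -⅚ (K = 3 + (160 - 183)/6 = 3 + (⅙)*(-23) = 3 - 23/6 = -⅚ ≈ -0.83333)
K*Q(-3) - 61 = -(-5)*(-3)/2 - 61 = -⅚*9 - 61 = -15/2 - 61 = -137/2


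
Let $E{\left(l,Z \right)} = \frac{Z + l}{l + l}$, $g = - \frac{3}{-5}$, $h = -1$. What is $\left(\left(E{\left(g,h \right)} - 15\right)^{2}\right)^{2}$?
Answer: $\frac{4477456}{81} \approx 55277.0$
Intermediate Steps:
$g = \frac{3}{5}$ ($g = \left(-3\right) \left(- \frac{1}{5}\right) = \frac{3}{5} \approx 0.6$)
$E{\left(l,Z \right)} = \frac{Z + l}{2 l}$
$\left(\left(E{\left(g,h \right)} - 15\right)^{2}\right)^{2} = \left(\left(\frac{-1 + \frac{3}{5}}{2 \cdot \frac{3}{5}} - 15\right)^{2}\right)^{2} = \left(\left(\frac{1}{2} \cdot \frac{5}{3} \left(- \frac{2}{5}\right) - 15\right)^{2}\right)^{2} = \left(\left(- \frac{1}{3} - 15\right)^{2}\right)^{2} = \left(\left(- \frac{46}{3}\right)^{2}\right)^{2} = \left(\frac{2116}{9}\right)^{2} = \frac{4477456}{81}$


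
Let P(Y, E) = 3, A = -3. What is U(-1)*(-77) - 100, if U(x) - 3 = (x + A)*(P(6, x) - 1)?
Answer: 285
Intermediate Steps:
U(x) = -3 + 2*x (U(x) = 3 + (x - 3)*(3 - 1) = 3 + (-3 + x)*2 = 3 + (-6 + 2*x) = -3 + 2*x)
U(-1)*(-77) - 100 = (-3 + 2*(-1))*(-77) - 100 = (-3 - 2)*(-77) - 100 = -5*(-77) - 100 = 385 - 100 = 285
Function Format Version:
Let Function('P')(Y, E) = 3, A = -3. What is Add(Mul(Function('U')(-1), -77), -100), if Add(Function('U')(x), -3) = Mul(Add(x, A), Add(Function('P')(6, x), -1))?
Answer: 285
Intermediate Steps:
Function('U')(x) = Add(-3, Mul(2, x)) (Function('U')(x) = Add(3, Mul(Add(x, -3), Add(3, -1))) = Add(3, Mul(Add(-3, x), 2)) = Add(3, Add(-6, Mul(2, x))) = Add(-3, Mul(2, x)))
Add(Mul(Function('U')(-1), -77), -100) = Add(Mul(Add(-3, Mul(2, -1)), -77), -100) = Add(Mul(Add(-3, -2), -77), -100) = Add(Mul(-5, -77), -100) = Add(385, -100) = 285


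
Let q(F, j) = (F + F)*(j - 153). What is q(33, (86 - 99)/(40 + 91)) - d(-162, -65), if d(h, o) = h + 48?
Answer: -1308762/131 ≈ -9990.5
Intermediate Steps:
d(h, o) = 48 + h
q(F, j) = 2*F*(-153 + j) (q(F, j) = (2*F)*(-153 + j) = 2*F*(-153 + j))
q(33, (86 - 99)/(40 + 91)) - d(-162, -65) = 2*33*(-153 + (86 - 99)/(40 + 91)) - (48 - 162) = 2*33*(-153 - 13/131) - 1*(-114) = 2*33*(-153 - 13*1/131) + 114 = 2*33*(-153 - 13/131) + 114 = 2*33*(-20056/131) + 114 = -1323696/131 + 114 = -1308762/131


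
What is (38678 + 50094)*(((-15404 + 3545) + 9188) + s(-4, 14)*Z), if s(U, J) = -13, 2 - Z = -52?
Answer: -299427956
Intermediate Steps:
Z = 54 (Z = 2 - 1*(-52) = 2 + 52 = 54)
(38678 + 50094)*(((-15404 + 3545) + 9188) + s(-4, 14)*Z) = (38678 + 50094)*(((-15404 + 3545) + 9188) - 13*54) = 88772*((-11859 + 9188) - 702) = 88772*(-2671 - 702) = 88772*(-3373) = -299427956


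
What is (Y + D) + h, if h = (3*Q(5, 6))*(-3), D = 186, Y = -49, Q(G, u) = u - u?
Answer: 137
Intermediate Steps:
Q(G, u) = 0
h = 0 (h = (3*0)*(-3) = 0*(-3) = 0)
(Y + D) + h = (-49 + 186) + 0 = 137 + 0 = 137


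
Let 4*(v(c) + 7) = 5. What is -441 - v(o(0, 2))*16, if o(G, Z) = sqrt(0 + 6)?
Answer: -349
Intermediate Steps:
o(G, Z) = sqrt(6)
v(c) = -23/4 (v(c) = -7 + (1/4)*5 = -7 + 5/4 = -23/4)
-441 - v(o(0, 2))*16 = -441 - (-23)*16/4 = -441 - 1*(-92) = -441 + 92 = -349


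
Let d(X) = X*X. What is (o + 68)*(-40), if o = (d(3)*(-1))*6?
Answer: -560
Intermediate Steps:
d(X) = X²
o = -54 (o = (3²*(-1))*6 = (9*(-1))*6 = -9*6 = -54)
(o + 68)*(-40) = (-54 + 68)*(-40) = 14*(-40) = -560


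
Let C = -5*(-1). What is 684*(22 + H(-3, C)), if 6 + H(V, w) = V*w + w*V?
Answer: -9576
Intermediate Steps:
C = 5
H(V, w) = -6 + 2*V*w (H(V, w) = -6 + (V*w + w*V) = -6 + (V*w + V*w) = -6 + 2*V*w)
684*(22 + H(-3, C)) = 684*(22 + (-6 + 2*(-3)*5)) = 684*(22 + (-6 - 30)) = 684*(22 - 36) = 684*(-14) = -9576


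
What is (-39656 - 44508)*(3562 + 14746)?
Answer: -1540874512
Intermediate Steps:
(-39656 - 44508)*(3562 + 14746) = -84164*18308 = -1540874512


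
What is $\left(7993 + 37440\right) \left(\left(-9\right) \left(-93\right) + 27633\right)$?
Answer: $1293477510$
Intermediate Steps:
$\left(7993 + 37440\right) \left(\left(-9\right) \left(-93\right) + 27633\right) = 45433 \left(837 + 27633\right) = 45433 \cdot 28470 = 1293477510$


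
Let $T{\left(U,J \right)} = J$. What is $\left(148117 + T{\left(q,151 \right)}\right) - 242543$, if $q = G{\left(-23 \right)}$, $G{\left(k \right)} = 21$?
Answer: $-94275$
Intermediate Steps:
$q = 21$
$\left(148117 + T{\left(q,151 \right)}\right) - 242543 = \left(148117 + 151\right) - 242543 = 148268 - 242543 = -94275$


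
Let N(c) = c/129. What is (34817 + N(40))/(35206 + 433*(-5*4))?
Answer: 4491433/3424434 ≈ 1.3116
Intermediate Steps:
N(c) = c/129 (N(c) = c*(1/129) = c/129)
(34817 + N(40))/(35206 + 433*(-5*4)) = (34817 + (1/129)*40)/(35206 + 433*(-5*4)) = (34817 + 40/129)/(35206 + 433*(-20)) = 4491433/(129*(35206 - 8660)) = (4491433/129)/26546 = (4491433/129)*(1/26546) = 4491433/3424434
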